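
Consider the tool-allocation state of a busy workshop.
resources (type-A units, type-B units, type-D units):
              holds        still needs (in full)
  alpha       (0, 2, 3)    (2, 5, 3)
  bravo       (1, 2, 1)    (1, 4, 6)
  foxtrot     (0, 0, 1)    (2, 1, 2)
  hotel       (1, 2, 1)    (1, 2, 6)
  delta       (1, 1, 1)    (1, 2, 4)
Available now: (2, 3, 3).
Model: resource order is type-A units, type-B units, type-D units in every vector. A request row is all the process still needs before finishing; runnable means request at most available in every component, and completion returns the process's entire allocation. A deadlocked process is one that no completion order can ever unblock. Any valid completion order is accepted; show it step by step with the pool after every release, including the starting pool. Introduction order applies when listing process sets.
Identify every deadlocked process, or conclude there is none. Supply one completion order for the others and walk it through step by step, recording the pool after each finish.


Deadlocked set: alpha, bravo and hotel.
Key observation: after foxtrot, delta the pool peaks at (3, 4, 5), and each blocked process is short somewhere: alpha on type-B units; bravo on type-D units; hotel on type-D units.
One completion order for the rest: foxtrot, delta. Step-by-step check:
  pool = (2, 3, 3)
  run foxtrot (needs (2, 1, 2), free (2, 3, 3)); after release of (0, 0, 1) the pool is (2, 3, 4)
  run delta (needs (1, 2, 4), free (2, 3, 4)); after release of (1, 1, 1) the pool is (3, 4, 5)
None of the blocked processes ever fits:
  blocked: alpha wants (2, 5, 3), pool (3, 4, 5) — not enough type-B units
  blocked: bravo wants (1, 4, 6), pool (3, 4, 5) — not enough type-D units
  blocked: hotel wants (1, 2, 6), pool (3, 4, 5) — not enough type-D units


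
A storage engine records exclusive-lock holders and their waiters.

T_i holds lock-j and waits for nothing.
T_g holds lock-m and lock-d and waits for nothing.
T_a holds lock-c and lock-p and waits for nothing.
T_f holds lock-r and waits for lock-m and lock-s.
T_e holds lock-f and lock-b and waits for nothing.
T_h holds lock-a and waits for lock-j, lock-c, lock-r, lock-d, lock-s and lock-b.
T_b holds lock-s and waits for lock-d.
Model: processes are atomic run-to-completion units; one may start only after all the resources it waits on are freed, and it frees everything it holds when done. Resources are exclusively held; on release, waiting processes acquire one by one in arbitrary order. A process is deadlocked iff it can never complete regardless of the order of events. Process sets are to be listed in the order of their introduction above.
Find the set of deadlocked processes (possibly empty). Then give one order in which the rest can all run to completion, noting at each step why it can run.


No process is deadlocked.
Key observation: the wait graph is acyclic; completion cascades from the unblocked processes through everyone else.
One completion order for the rest: T_i, T_e, T_g, T_a, T_b, T_f, T_h.
Step-by-step check:
  T_i: no waits; runs immediately, freeing lock-j
  T_e: no waits; runs immediately, freeing lock-f and lock-b
  T_g: no waits; runs immediately, freeing lock-m and lock-d
  T_a: no waits; runs immediately, freeing lock-c and lock-p
  T_b: everything it awaited (lock-d) is free; runs, freeing lock-s
  T_f: everything it awaited (lock-m and lock-s) is free; runs, freeing lock-r
  T_h: everything it awaited (lock-j, lock-c, lock-r, lock-d, lock-s and lock-b) is free; runs, freeing lock-a


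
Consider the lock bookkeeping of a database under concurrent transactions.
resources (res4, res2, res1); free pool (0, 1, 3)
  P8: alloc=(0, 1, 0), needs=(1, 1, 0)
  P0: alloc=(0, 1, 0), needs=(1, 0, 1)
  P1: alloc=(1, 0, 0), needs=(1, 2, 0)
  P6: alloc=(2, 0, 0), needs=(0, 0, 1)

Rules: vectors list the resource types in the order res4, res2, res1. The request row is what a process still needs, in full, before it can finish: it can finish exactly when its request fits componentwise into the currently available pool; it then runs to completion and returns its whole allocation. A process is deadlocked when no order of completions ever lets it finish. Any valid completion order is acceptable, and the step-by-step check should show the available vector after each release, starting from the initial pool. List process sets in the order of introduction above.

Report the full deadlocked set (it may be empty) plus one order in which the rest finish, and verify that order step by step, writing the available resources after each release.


Nothing here is deadlocked.
Key observation: P6 leads a chain of completions in which each release enables another process.
A valid finishing order for the others: P6, P8, P0, P1. Verifying each step:
  pool = (0, 1, 3)
  run P6 (needs (0, 0, 1), free (0, 1, 3)); after release of (2, 0, 0) the pool is (2, 1, 3)
  run P8 (needs (1, 1, 0), free (2, 1, 3)); after release of (0, 1, 0) the pool is (2, 2, 3)
  run P0 (needs (1, 0, 1), free (2, 2, 3)); after release of (0, 1, 0) the pool is (2, 3, 3)
  run P1 (needs (1, 2, 0), free (2, 3, 3)); after release of (1, 0, 0) the pool is (3, 3, 3)


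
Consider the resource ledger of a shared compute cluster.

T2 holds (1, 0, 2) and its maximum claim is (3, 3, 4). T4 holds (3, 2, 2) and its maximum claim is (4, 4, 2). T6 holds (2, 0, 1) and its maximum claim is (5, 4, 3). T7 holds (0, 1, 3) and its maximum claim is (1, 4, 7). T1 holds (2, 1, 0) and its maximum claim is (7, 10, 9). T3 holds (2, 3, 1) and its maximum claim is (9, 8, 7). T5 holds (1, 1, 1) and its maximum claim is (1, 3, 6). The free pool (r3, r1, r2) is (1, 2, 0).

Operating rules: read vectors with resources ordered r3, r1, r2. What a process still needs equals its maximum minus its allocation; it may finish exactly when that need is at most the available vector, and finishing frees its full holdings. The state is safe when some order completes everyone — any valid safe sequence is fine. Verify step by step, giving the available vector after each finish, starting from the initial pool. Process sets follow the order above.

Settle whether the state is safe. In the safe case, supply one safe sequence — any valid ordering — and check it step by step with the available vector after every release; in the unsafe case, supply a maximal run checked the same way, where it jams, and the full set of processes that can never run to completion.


SAFE. One safe sequence: T4, T2, T6, T7, T5, T3, T1.
Key observation: reading the order forward, T4 is the first process whose need (1, 2, 0) meets the free pool (1, 2, 0) exactly on a resource it requests.
Step-by-step check:
  pool = (1, 2, 0)
  run T4 (needs (1, 2, 0), free (1, 2, 0)); after release of (3, 2, 2) the pool is (4, 4, 2)
  run T2 (needs (2, 3, 2), free (4, 4, 2)); after release of (1, 0, 2) the pool is (5, 4, 4)
  run T6 (needs (3, 4, 2), free (5, 4, 4)); after release of (2, 0, 1) the pool is (7, 4, 5)
  run T7 (needs (1, 3, 4), free (7, 4, 5)); after release of (0, 1, 3) the pool is (7, 5, 8)
  run T5 (needs (0, 2, 5), free (7, 5, 8)); after release of (1, 1, 1) the pool is (8, 6, 9)
  run T3 (needs (7, 5, 6), free (8, 6, 9)); after release of (2, 3, 1) the pool is (10, 9, 10)
  run T1 (needs (5, 9, 9), free (10, 9, 10)); after release of (2, 1, 0) the pool is (12, 10, 10)


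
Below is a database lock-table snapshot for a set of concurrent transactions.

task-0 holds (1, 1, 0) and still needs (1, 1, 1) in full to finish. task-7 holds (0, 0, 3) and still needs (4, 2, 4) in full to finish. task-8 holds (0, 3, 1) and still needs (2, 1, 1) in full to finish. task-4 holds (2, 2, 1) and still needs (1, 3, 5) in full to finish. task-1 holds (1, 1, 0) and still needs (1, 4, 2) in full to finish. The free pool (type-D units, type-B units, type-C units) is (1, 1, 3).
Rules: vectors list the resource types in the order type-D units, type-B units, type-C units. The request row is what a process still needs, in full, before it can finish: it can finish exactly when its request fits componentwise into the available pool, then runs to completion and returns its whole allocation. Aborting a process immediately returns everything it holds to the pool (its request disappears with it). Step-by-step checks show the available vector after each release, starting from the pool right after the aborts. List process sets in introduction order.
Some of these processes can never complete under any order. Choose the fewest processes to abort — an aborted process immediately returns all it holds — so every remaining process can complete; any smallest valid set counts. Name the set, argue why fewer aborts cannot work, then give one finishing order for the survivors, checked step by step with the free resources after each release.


Minimum abort set: task-4.
Key observation: task-7 was stuck for good until task-4 gave back (2, 2, 1); in the order shown it finishes at step 3.
Why nothing smaller works: aborting no one leaves the state deadlocked as given.
The survivors complete as task-0, task-8, task-7, task-1. Verifying each step (starting from the post-abort pool):
  pool = (3, 3, 4)
  run task-0 (needs (1, 1, 1), free (3, 3, 4)); after release of (1, 1, 0) the pool is (4, 4, 4)
  run task-8 (needs (2, 1, 1), free (4, 4, 4)); after release of (0, 3, 1) the pool is (4, 7, 5)
  run task-7 (needs (4, 2, 4), free (4, 7, 5)); after release of (0, 0, 3) the pool is (4, 7, 8)
  run task-1 (needs (1, 4, 2), free (4, 7, 8)); after release of (1, 1, 0) the pool is (5, 8, 8)


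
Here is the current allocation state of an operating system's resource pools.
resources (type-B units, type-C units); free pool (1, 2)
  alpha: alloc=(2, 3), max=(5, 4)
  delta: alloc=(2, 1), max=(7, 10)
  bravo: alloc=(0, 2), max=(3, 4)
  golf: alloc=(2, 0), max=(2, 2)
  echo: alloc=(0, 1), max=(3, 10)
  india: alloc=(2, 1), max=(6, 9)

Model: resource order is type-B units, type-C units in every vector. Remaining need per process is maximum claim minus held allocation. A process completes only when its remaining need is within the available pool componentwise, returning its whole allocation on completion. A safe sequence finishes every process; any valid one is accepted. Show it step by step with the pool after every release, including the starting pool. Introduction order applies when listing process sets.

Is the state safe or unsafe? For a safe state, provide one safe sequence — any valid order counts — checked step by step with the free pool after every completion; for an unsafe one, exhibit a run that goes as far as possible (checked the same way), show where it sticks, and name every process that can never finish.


UNSAFE — no complete ordering exists.
Key observation: type-C units is the bottleneck — with golf, bravo, alpha done the pool holds (5, 7), short of every remaining need.
The run golf, bravo, alpha cannot be extended any further. Check, step by step:
  pool = (1, 2)
  golf needs (0, 2) <= (1, 2) -> finishes; pool += (2, 0) = (3, 2)
  bravo needs (3, 2) <= (3, 2) -> finishes; pool += (0, 2) = (3, 4)
  alpha needs (3, 1) <= (3, 4) -> finishes; pool += (2, 3) = (5, 7)
  delta still needs (5, 9) but only (5, 7) is free — short on type-C units
  echo still needs (3, 9) but only (5, 7) is free — short on type-C units
  india still needs (4, 8) but only (5, 7) is free — short on type-C units
Processes that can never finish: delta, echo and india.


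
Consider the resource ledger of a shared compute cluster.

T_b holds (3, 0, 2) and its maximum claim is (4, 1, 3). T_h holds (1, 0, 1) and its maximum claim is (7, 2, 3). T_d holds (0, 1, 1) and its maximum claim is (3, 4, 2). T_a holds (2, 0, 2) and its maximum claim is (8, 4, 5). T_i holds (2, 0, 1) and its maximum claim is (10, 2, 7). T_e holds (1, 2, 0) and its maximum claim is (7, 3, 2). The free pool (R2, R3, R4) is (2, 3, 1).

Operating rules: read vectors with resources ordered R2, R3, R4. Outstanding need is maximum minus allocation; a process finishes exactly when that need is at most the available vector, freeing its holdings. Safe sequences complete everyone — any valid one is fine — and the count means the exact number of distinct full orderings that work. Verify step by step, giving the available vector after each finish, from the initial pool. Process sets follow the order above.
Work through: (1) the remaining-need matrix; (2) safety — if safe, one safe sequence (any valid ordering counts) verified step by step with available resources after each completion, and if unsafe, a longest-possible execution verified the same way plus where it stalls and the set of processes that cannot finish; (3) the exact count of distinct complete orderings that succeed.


(1) Need matrix, components ordered R2, R3, R4:
  T_b: (1, 1, 1)
  T_h: (6, 2, 2)
  T_d: (3, 3, 1)
  T_a: (6, 4, 3)
  T_i: (8, 2, 6)
  T_e: (6, 1, 2)
(2) The state is UNSAFE.
Key observation: after T_b, T_d complete, (5, 4, 4) is the best the pool ever gets, yet each leftover process wants more R2.
A maximal execution: T_b, T_d — then nothing else fits. Walking it through:
  pool = (2, 3, 1)
  T_b: need (1, 1, 1) fits (2, 3, 1); releases (3, 0, 2), pool now (5, 3, 3)
  T_d: need (3, 3, 1) fits (5, 3, 3); releases (0, 1, 1), pool now (5, 4, 4)
  T_h still needs (6, 2, 2) but only (5, 4, 4) is free — short on R2
  T_a still needs (6, 4, 3) but only (5, 4, 4) is free — short on R2
  T_i still needs (8, 2, 6) but only (5, 4, 4) is free — short on R2 and R4
  T_e still needs (6, 1, 2) but only (5, 4, 4) is free — short on R2
Never able to finish: T_h, T_a, T_i and T_e.
(3) The exact count: 0 of the possible complete orderings are safe sequences.


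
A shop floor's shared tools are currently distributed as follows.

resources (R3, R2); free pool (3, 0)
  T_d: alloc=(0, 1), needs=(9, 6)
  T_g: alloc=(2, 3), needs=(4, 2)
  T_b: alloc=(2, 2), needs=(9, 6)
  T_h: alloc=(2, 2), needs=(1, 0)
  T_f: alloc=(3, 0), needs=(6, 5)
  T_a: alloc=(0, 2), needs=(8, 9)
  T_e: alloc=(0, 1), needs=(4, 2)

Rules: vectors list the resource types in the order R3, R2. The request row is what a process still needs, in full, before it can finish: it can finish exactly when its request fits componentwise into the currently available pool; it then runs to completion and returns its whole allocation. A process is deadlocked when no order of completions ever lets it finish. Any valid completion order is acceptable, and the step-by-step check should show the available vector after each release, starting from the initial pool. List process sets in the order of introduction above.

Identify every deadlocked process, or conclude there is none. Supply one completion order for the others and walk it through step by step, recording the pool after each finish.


Nothing here is deadlocked.
Key observation: T_h can run right away; the returned allocation unlocks the remaining processes in turn.
One completion order for the rest: T_h, T_g, T_f, T_e, T_b, T_d, T_a. Walking it through:
  pool = (3, 0)
  run T_h (needs (1, 0), free (3, 0)); after release of (2, 2) the pool is (5, 2)
  run T_g (needs (4, 2), free (5, 2)); after release of (2, 3) the pool is (7, 5)
  run T_f (needs (6, 5), free (7, 5)); after release of (3, 0) the pool is (10, 5)
  run T_e (needs (4, 2), free (10, 5)); after release of (0, 1) the pool is (10, 6)
  run T_b (needs (9, 6), free (10, 6)); after release of (2, 2) the pool is (12, 8)
  run T_d (needs (9, 6), free (12, 8)); after release of (0, 1) the pool is (12, 9)
  run T_a (needs (8, 9), free (12, 9)); after release of (0, 2) the pool is (12, 11)


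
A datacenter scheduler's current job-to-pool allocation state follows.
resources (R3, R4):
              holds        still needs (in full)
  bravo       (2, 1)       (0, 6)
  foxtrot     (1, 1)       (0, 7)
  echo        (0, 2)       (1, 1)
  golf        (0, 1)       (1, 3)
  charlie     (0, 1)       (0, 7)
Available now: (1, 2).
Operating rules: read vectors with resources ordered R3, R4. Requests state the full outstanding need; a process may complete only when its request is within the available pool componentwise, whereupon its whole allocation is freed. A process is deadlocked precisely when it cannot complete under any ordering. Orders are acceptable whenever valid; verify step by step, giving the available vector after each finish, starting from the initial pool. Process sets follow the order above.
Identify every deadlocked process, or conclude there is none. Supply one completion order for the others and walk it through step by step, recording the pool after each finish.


Deadlocked: bravo, foxtrot and charlie.
Key observation: the pool after echo, golf is (1, 5); every surviving request exceeds it in R4, so progress ends there.
A valid finishing order for the others: echo, golf. Walking it through:
  pool = (1, 2)
  echo needs (1, 1) <= (1, 2) -> finishes; pool += (0, 2) = (1, 4)
  golf needs (1, 3) <= (1, 4) -> finishes; pool += (0, 1) = (1, 5)
None of the blocked processes ever fits:
  blocked: bravo wants (0, 6), pool (1, 5) — not enough R4
  blocked: foxtrot wants (0, 7), pool (1, 5) — not enough R4
  blocked: charlie wants (0, 7), pool (1, 5) — not enough R4


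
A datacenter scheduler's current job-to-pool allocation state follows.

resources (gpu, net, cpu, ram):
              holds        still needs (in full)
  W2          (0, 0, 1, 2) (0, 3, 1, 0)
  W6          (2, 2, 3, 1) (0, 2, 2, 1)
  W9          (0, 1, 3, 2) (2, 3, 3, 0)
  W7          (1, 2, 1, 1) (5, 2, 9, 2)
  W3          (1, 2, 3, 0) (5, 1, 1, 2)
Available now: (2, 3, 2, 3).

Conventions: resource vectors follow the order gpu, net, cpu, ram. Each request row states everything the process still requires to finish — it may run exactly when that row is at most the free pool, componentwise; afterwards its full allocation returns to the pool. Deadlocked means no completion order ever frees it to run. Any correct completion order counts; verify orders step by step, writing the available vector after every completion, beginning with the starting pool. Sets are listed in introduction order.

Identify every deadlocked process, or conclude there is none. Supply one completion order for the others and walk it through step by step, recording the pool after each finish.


The deadlocked set is W7 and W3.
Key observation: W6, W9, W2 can finish, but then (4, 6, 9, 8) is all there is, and the blocked group's gpu demands exceed it.
The rest can finish in the order W6, W9, W2. Check, step by step:
  pool = (2, 3, 2, 3)
  run W6 (needs (0, 2, 2, 1), free (2, 3, 2, 3)); after release of (2, 2, 3, 1) the pool is (4, 5, 5, 4)
  run W9 (needs (2, 3, 3, 0), free (4, 5, 5, 4)); after release of (0, 1, 3, 2) the pool is (4, 6, 8, 6)
  run W2 (needs (0, 3, 1, 0), free (4, 6, 8, 6)); after release of (0, 0, 1, 2) the pool is (4, 6, 9, 8)
The blocked processes can never fit:
  blocked: W7 wants (5, 2, 9, 2), pool (4, 6, 9, 8) — not enough gpu
  blocked: W3 wants (5, 1, 1, 2), pool (4, 6, 9, 8) — not enough gpu


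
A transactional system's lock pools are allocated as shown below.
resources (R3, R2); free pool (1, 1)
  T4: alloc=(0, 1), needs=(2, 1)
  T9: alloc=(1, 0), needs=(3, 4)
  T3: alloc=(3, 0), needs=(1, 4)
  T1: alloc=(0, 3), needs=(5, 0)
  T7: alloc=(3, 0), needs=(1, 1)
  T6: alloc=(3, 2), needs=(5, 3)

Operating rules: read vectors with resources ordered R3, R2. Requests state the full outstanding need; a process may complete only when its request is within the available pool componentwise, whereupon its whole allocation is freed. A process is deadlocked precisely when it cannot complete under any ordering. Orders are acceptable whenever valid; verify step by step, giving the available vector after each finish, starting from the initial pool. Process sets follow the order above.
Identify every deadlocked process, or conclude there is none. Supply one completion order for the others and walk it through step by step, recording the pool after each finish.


Deadlocked set: T9, T3, T1 and T6.
Key observation: after T7, T4 the pool peaks at (4, 2), and each blocked process is short somewhere: T9 on R2; T3 on R2; T1 on R3; T6 on R3, R2.
One completion order for the rest: T7, T4. Verifying each step:
  pool = (1, 1)
  T7 needs (1, 1) <= (1, 1) -> finishes; pool += (3, 0) = (4, 1)
  T4 needs (2, 1) <= (4, 1) -> finishes; pool += (0, 1) = (4, 2)
The blocked processes can never fit:
  T9 still needs (3, 4) but only (4, 2) is free — short on R2
  T3 still needs (1, 4) but only (4, 2) is free — short on R2
  T1 still needs (5, 0) but only (4, 2) is free — short on R3
  T6 still needs (5, 3) but only (4, 2) is free — short on R3 and R2


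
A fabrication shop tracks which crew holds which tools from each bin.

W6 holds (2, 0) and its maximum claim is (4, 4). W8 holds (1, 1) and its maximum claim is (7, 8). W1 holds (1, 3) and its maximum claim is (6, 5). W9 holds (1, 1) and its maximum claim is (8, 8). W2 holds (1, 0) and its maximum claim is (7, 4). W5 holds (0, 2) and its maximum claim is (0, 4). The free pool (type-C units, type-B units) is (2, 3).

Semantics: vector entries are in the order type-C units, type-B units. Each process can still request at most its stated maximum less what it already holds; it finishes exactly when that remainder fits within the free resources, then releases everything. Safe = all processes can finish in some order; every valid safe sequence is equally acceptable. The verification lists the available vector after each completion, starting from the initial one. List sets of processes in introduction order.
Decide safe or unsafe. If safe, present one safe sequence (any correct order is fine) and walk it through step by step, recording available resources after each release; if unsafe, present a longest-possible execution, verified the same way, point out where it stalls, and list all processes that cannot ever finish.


UNSAFE — no complete ordering exists.
Key observation: no order helps: past W5, W6, the free pool tops out at (4, 5), below what each blocked process needs in type-C units.
The run W5, W6 cannot be extended any further. Step-by-step check:
  pool = (2, 3)
  W5: need (0, 2) fits (2, 3); releases (0, 2), pool now (2, 5)
  W6: need (2, 4) fits (2, 5); releases (2, 0), pool now (4, 5)
  blocked: W8 wants (6, 7), pool (4, 5) — not enough type-C units and type-B units
  blocked: W1 wants (5, 2), pool (4, 5) — not enough type-C units
  blocked: W9 wants (7, 7), pool (4, 5) — not enough type-C units and type-B units
  blocked: W2 wants (6, 4), pool (4, 5) — not enough type-C units
Permanently blocked: W8, W1, W9 and W2.


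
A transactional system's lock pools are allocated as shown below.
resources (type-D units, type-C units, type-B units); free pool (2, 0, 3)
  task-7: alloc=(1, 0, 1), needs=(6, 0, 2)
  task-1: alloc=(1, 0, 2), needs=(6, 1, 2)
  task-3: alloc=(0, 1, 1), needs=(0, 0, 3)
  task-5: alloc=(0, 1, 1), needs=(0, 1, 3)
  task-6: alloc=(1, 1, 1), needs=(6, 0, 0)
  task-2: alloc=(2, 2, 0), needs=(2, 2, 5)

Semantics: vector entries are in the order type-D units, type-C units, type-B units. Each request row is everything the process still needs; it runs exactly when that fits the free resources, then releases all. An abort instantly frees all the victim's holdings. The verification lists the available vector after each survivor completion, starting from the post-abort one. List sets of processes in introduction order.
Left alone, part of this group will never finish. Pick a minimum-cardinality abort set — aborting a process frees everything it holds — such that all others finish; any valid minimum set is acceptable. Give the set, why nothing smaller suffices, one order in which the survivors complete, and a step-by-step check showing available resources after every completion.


The answer: abort task-1 and task-6.
Key observation: aborting task-1 and task-6 returns (2, 1, 3), and task-7 — hopeless before — runs at step 4 with the returned capacity in the pool.
Why nothing smaller works — every single abort fails: task-7 alone leaves task-1 blocked (short on type-D units); task-1 alone leaves task-7 blocked (short on type-D units); task-3 alone leaves task-7 blocked (short on type-D units); task-5 alone leaves task-7 blocked (short on type-D units); task-6 alone leaves task-7 blocked (short on type-D units); task-2 alone leaves task-7 blocked (short on type-D units).
One survivor order: task-5, task-3, task-2, task-7. Step-by-step check (post-abort pool first):
  pool = (4, 1, 6)
  task-5: need (0, 1, 3) fits (4, 1, 6); releases (0, 1, 1), pool now (4, 2, 7)
  task-3: need (0, 0, 3) fits (4, 2, 7); releases (0, 1, 1), pool now (4, 3, 8)
  task-2: need (2, 2, 5) fits (4, 3, 8); releases (2, 2, 0), pool now (6, 5, 8)
  task-7: need (6, 0, 2) fits (6, 5, 8); releases (1, 0, 1), pool now (7, 5, 9)


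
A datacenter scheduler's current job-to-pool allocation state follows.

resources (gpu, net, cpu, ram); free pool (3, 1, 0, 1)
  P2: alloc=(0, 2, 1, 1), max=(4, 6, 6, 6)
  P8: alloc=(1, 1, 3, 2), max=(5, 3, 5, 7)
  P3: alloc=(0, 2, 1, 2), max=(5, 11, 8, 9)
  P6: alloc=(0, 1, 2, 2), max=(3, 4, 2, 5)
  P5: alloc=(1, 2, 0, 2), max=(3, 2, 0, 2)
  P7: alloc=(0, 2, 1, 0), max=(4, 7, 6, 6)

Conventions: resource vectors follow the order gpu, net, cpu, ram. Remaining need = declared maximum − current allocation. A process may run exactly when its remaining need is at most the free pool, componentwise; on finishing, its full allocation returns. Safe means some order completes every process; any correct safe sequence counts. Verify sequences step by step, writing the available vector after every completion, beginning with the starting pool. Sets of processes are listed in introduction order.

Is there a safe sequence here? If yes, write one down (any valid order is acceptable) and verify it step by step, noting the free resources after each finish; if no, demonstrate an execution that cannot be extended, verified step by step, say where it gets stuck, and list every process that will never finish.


The state is SAFE; one workable sequence: P5, P6, P8, P2, P7, P3.
Key observation: the first exact fit in this order is P6 — it needs (3, 3, 0, 3) with (4, 3, 0, 3) free, meeting a requested resource to the last unit.
Verifying each step:
  pool = (3, 1, 0, 1)
  run P5 (needs (2, 0, 0, 0), free (3, 1, 0, 1)); after release of (1, 2, 0, 2) the pool is (4, 3, 0, 3)
  run P6 (needs (3, 3, 0, 3), free (4, 3, 0, 3)); after release of (0, 1, 2, 2) the pool is (4, 4, 2, 5)
  run P8 (needs (4, 2, 2, 5), free (4, 4, 2, 5)); after release of (1, 1, 3, 2) the pool is (5, 5, 5, 7)
  run P2 (needs (4, 4, 5, 5), free (5, 5, 5, 7)); after release of (0, 2, 1, 1) the pool is (5, 7, 6, 8)
  run P7 (needs (4, 5, 5, 6), free (5, 7, 6, 8)); after release of (0, 2, 1, 0) the pool is (5, 9, 7, 8)
  run P3 (needs (5, 9, 7, 7), free (5, 9, 7, 8)); after release of (0, 2, 1, 2) the pool is (5, 11, 8, 10)


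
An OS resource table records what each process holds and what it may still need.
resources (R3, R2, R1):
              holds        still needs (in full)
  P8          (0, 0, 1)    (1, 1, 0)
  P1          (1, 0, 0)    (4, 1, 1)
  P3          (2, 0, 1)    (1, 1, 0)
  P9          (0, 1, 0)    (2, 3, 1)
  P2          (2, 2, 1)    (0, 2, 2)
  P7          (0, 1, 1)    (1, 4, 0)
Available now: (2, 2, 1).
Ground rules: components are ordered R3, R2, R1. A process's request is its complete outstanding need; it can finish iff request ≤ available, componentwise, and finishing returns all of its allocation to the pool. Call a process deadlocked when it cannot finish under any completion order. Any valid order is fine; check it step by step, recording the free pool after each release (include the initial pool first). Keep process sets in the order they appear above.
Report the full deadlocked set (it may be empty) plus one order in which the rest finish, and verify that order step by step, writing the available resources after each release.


No process is deadlocked.
Key observation: the pool covers P8 at once, and every later process fits after earlier releases.
The rest can finish in the order P8, P2, P1, P9, P7, P3. Check, step by step:
  pool = (2, 2, 1)
  P8 needs (1, 1, 0) <= (2, 2, 1) -> finishes; pool += (0, 0, 1) = (2, 2, 2)
  P2 needs (0, 2, 2) <= (2, 2, 2) -> finishes; pool += (2, 2, 1) = (4, 4, 3)
  P1 needs (4, 1, 1) <= (4, 4, 3) -> finishes; pool += (1, 0, 0) = (5, 4, 3)
  P9 needs (2, 3, 1) <= (5, 4, 3) -> finishes; pool += (0, 1, 0) = (5, 5, 3)
  P7 needs (1, 4, 0) <= (5, 5, 3) -> finishes; pool += (0, 1, 1) = (5, 6, 4)
  P3 needs (1, 1, 0) <= (5, 6, 4) -> finishes; pool += (2, 0, 1) = (7, 6, 5)


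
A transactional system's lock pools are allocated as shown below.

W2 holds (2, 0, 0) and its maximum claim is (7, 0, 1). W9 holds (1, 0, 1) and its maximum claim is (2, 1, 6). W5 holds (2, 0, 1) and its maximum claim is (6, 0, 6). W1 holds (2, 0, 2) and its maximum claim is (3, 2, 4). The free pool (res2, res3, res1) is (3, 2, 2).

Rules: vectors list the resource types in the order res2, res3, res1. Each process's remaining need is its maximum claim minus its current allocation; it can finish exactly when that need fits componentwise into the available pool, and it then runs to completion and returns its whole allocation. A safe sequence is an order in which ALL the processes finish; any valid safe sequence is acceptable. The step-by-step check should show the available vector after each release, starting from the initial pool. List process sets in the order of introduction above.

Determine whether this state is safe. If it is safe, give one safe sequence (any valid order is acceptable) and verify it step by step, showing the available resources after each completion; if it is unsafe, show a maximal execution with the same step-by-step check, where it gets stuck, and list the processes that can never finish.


UNSAFE — no complete ordering exists.
Key observation: once W1, W2 finish, the pool peaks at (7, 2, 4) — and every remaining process still needs more res1 than that.
Going as far as possible: W1, W2; after that, nothing fits. Walking it through:
  pool = (3, 2, 2)
  W1 needs (1, 2, 2) <= (3, 2, 2) -> finishes; pool += (2, 0, 2) = (5, 2, 4)
  W2 needs (5, 0, 1) <= (5, 2, 4) -> finishes; pool += (2, 0, 0) = (7, 2, 4)
  W9 cannot run: need (1, 1, 5) vs free (7, 2, 4) (insufficient res1)
  W5 cannot run: need (4, 0, 5) vs free (7, 2, 4) (insufficient res1)
Permanently blocked: W9 and W5.


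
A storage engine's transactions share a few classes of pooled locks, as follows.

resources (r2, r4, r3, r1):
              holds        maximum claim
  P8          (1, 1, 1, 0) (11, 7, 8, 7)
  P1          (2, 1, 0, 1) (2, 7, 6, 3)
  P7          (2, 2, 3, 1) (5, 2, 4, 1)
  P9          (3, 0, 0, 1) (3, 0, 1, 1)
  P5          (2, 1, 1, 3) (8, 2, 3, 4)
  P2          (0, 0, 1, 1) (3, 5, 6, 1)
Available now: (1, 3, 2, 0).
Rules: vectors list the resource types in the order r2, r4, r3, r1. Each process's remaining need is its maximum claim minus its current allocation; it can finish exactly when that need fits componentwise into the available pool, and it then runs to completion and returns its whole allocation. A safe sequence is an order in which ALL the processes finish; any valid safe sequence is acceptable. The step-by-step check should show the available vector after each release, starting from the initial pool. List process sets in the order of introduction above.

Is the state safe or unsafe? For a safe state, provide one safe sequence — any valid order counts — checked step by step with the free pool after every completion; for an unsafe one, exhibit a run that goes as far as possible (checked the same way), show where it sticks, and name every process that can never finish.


SAFE. One safe sequence: P9, P7, P5, P2, P1, P8.
Key observation: at P5 the run first touches a limit — (6, 1, 2, 1) against (6, 5, 5, 2), exact on a resource it actually requests.
Walking it through:
  pool = (1, 3, 2, 0)
  run P9 (needs (0, 0, 1, 0), free (1, 3, 2, 0)); after release of (3, 0, 0, 1) the pool is (4, 3, 2, 1)
  run P7 (needs (3, 0, 1, 0), free (4, 3, 2, 1)); after release of (2, 2, 3, 1) the pool is (6, 5, 5, 2)
  run P5 (needs (6, 1, 2, 1), free (6, 5, 5, 2)); after release of (2, 1, 1, 3) the pool is (8, 6, 6, 5)
  run P2 (needs (3, 5, 5, 0), free (8, 6, 6, 5)); after release of (0, 0, 1, 1) the pool is (8, 6, 7, 6)
  run P1 (needs (0, 6, 6, 2), free (8, 6, 7, 6)); after release of (2, 1, 0, 1) the pool is (10, 7, 7, 7)
  run P8 (needs (10, 6, 7, 7), free (10, 7, 7, 7)); after release of (1, 1, 1, 0) the pool is (11, 8, 8, 7)


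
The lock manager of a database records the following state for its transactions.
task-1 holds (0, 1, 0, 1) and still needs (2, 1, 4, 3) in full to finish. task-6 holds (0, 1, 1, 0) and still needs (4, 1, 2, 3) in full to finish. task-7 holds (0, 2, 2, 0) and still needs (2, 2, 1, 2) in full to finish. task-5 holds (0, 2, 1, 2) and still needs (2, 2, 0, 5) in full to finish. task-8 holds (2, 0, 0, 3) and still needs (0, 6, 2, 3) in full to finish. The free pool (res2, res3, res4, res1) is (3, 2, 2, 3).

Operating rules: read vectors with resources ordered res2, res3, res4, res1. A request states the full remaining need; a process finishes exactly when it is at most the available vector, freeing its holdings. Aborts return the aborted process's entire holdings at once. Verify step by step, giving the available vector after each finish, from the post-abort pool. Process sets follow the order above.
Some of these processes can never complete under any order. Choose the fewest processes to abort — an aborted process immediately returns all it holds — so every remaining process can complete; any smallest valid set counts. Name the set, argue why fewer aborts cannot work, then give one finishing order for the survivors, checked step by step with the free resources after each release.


Abort task-6.
Key observation: no ordering could ever have run task-8 before the abort of task-6; with (0, 1, 1, 0) back in the pool it fits at step 3.
No smaller set exists: with zero aborts the deadlock remains.
The survivors complete as task-7, task-1, task-8, task-5. Verifying each step (starting from the post-abort pool):
  pool = (3, 3, 3, 3)
  task-7 needs (2, 2, 1, 2) <= (3, 3, 3, 3) -> finishes; pool += (0, 2, 2, 0) = (3, 5, 5, 3)
  task-1 needs (2, 1, 4, 3) <= (3, 5, 5, 3) -> finishes; pool += (0, 1, 0, 1) = (3, 6, 5, 4)
  task-8 needs (0, 6, 2, 3) <= (3, 6, 5, 4) -> finishes; pool += (2, 0, 0, 3) = (5, 6, 5, 7)
  task-5 needs (2, 2, 0, 5) <= (5, 6, 5, 7) -> finishes; pool += (0, 2, 1, 2) = (5, 8, 6, 9)


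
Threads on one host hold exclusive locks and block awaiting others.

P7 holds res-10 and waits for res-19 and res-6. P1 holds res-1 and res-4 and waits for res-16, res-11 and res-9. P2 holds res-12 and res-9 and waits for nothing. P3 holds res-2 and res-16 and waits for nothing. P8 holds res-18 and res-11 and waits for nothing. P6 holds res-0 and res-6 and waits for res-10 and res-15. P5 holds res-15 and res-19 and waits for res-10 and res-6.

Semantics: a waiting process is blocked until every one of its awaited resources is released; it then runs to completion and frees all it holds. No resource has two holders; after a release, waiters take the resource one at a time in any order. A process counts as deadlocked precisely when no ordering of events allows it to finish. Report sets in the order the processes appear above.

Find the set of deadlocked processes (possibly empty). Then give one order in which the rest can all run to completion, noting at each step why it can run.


The deadlocked set is P7, P6 and P5.
Key observation: P7 -> P6 -> P7 is a circular wait — nothing in it can go first; P5 is caught in further circular waits.
A valid finishing order for the others: P8, P2, P3, P1.
Step-by-step check:
  P8: no waits; runs immediately, freeing res-18 and res-11
  P2: no waits; runs immediately, freeing res-12 and res-9
  P3: no waits; runs immediately, freeing res-2 and res-16
  P1: everything it awaited (res-16, res-11 and res-9) is free; runs, freeing res-1 and res-4


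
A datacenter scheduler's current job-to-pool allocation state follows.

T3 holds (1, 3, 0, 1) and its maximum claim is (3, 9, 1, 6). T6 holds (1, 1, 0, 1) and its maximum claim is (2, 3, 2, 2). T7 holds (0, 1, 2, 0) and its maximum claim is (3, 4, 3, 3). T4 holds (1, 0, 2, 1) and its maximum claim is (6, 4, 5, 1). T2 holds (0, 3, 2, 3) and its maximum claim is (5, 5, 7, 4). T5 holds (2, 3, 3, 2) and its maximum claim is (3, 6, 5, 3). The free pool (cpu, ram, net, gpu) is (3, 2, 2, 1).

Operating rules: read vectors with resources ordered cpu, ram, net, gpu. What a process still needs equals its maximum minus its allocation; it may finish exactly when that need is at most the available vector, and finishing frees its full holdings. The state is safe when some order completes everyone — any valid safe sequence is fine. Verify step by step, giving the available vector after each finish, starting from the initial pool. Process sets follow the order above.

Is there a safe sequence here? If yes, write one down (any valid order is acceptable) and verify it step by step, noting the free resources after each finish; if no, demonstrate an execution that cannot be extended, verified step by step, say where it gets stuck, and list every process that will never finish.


SAFE — a valid safe sequence is T6, T5, T2, T3, T7, T4.
Key observation: reading the order forward, T6 is the first process whose need (1, 2, 2, 1) meets the free pool (3, 2, 2, 1) exactly on a resource it requests.
Step-by-step check:
  pool = (3, 2, 2, 1)
  run T6 (needs (1, 2, 2, 1), free (3, 2, 2, 1)); after release of (1, 1, 0, 1) the pool is (4, 3, 2, 2)
  run T5 (needs (1, 3, 2, 1), free (4, 3, 2, 2)); after release of (2, 3, 3, 2) the pool is (6, 6, 5, 4)
  run T2 (needs (5, 2, 5, 1), free (6, 6, 5, 4)); after release of (0, 3, 2, 3) the pool is (6, 9, 7, 7)
  run T3 (needs (2, 6, 1, 5), free (6, 9, 7, 7)); after release of (1, 3, 0, 1) the pool is (7, 12, 7, 8)
  run T7 (needs (3, 3, 1, 3), free (7, 12, 7, 8)); after release of (0, 1, 2, 0) the pool is (7, 13, 9, 8)
  run T4 (needs (5, 4, 3, 0), free (7, 13, 9, 8)); after release of (1, 0, 2, 1) the pool is (8, 13, 11, 9)


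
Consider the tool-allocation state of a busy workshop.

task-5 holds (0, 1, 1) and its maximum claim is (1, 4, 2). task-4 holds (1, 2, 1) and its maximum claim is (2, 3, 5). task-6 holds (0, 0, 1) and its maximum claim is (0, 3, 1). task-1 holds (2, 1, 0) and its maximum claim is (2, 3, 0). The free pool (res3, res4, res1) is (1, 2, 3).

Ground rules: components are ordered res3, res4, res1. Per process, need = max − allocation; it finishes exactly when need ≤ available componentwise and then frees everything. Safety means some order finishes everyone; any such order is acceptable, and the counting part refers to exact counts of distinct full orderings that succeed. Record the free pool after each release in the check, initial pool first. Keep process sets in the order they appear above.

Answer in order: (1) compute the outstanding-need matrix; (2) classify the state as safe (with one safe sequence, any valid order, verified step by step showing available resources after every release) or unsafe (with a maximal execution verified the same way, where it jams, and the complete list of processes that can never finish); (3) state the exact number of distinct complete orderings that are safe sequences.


(1) Outstanding need per process (order res3, res4, res1):
  task-5: (1, 3, 1)
  task-4: (1, 1, 4)
  task-6: (0, 3, 0)
  task-1: (0, 2, 0)
(2) SAFE. One safe sequence: task-1, task-6, task-5, task-4.
Key observation: at task-1 the run first touches a limit — (0, 2, 0) against (1, 2, 3), exact on a resource it actually requests.
Step-by-step check:
  pool = (1, 2, 3)
  task-1: need (0, 2, 0) fits (1, 2, 3); releases (2, 1, 0), pool now (3, 3, 3)
  task-6: need (0, 3, 0) fits (3, 3, 3); releases (0, 0, 1), pool now (3, 3, 4)
  task-5: need (1, 3, 1) fits (3, 3, 4); releases (0, 1, 1), pool now (3, 4, 5)
  task-4: need (1, 1, 4) fits (3, 4, 5); releases (1, 2, 1), pool now (4, 6, 6)
(3) Precisely 4 of the possible complete orderings are safe sequences.


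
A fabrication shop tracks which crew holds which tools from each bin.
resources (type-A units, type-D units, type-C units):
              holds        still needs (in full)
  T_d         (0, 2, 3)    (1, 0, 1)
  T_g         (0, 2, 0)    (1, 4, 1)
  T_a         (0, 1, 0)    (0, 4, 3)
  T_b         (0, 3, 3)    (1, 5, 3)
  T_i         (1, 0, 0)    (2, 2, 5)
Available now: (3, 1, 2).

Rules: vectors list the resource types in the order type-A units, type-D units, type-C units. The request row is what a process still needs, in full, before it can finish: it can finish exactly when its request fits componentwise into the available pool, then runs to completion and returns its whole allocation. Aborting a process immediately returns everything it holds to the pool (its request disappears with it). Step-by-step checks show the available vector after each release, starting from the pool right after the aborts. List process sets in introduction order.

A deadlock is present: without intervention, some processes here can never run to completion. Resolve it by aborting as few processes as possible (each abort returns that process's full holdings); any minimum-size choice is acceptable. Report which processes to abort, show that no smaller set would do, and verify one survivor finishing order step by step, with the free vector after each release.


The answer: abort T_g.
Key observation: T_b was stuck for good until T_g gave back (0, 2, 0); in the order shown it finishes at step 2.
Minimality: the empty abort set fails — the state is deadlocked as it stands.
One survivor order: T_d, T_b, T_i, T_a. Walking it through (post-abort pool first):
  pool = (3, 3, 2)
  run T_d (needs (1, 0, 1), free (3, 3, 2)); after release of (0, 2, 3) the pool is (3, 5, 5)
  run T_b (needs (1, 5, 3), free (3, 5, 5)); after release of (0, 3, 3) the pool is (3, 8, 8)
  run T_i (needs (2, 2, 5), free (3, 8, 8)); after release of (1, 0, 0) the pool is (4, 8, 8)
  run T_a (needs (0, 4, 3), free (4, 8, 8)); after release of (0, 1, 0) the pool is (4, 9, 8)
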